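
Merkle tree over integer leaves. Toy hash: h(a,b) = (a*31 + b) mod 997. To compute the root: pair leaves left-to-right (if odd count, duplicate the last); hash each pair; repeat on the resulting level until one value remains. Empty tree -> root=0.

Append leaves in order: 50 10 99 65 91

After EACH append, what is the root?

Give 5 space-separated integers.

Answer: 50 563 681 647 580

Derivation:
After append 50 (leaves=[50]):
  L0: [50]
  root=50
After append 10 (leaves=[50, 10]):
  L0: [50, 10]
  L1: h(50,10)=(50*31+10)%997=563 -> [563]
  root=563
After append 99 (leaves=[50, 10, 99]):
  L0: [50, 10, 99]
  L1: h(50,10)=(50*31+10)%997=563 h(99,99)=(99*31+99)%997=177 -> [563, 177]
  L2: h(563,177)=(563*31+177)%997=681 -> [681]
  root=681
After append 65 (leaves=[50, 10, 99, 65]):
  L0: [50, 10, 99, 65]
  L1: h(50,10)=(50*31+10)%997=563 h(99,65)=(99*31+65)%997=143 -> [563, 143]
  L2: h(563,143)=(563*31+143)%997=647 -> [647]
  root=647
After append 91 (leaves=[50, 10, 99, 65, 91]):
  L0: [50, 10, 99, 65, 91]
  L1: h(50,10)=(50*31+10)%997=563 h(99,65)=(99*31+65)%997=143 h(91,91)=(91*31+91)%997=918 -> [563, 143, 918]
  L2: h(563,143)=(563*31+143)%997=647 h(918,918)=(918*31+918)%997=463 -> [647, 463]
  L3: h(647,463)=(647*31+463)%997=580 -> [580]
  root=580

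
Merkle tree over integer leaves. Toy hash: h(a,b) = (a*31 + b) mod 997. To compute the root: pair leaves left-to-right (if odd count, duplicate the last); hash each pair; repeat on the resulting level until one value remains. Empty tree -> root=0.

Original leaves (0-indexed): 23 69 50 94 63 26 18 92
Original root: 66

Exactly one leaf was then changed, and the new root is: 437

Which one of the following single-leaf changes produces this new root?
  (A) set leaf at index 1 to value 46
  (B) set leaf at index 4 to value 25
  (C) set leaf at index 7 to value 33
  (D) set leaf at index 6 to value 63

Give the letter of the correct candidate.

Original leaves: [23, 69, 50, 94, 63, 26, 18, 92]
Target new root: 437
Try each candidate change and compute the resulting root:
Candidate A: set leaf[1] = 46 -> leaves = [23, 46, 50, 94, 63, 26, 18, 92]
  L0: [23, 46, 50, 94, 63, 26, 18, 92]
  L1: h(23,46)=(23*31+46)%997=759 h(50,94)=(50*31+94)%997=647 h(63,26)=(63*31+26)%997=982 h(18,92)=(18*31+92)%997=650 -> [759, 647, 982, 650]
  L2: h(759,647)=(759*31+647)%997=248 h(982,650)=(982*31+650)%997=185 -> [248, 185]
  L3: h(248,185)=(248*31+185)%997=894 -> [894]
  root = 894 != target 437
Candidate B: set leaf[4] = 25 -> leaves = [23, 69, 50, 94, 25, 26, 18, 92]
  L0: [23, 69, 50, 94, 25, 26, 18, 92]
  L1: h(23,69)=(23*31+69)%997=782 h(50,94)=(50*31+94)%997=647 h(25,26)=(25*31+26)%997=801 h(18,92)=(18*31+92)%997=650 -> [782, 647, 801, 650]
  L2: h(782,647)=(782*31+647)%997=961 h(801,650)=(801*31+650)%997=556 -> [961, 556]
  L3: h(961,556)=(961*31+556)%997=437 -> [437]
  root = 437 == target 437  ** MATCH **
Candidate C: set leaf[7] = 33 -> leaves = [23, 69, 50, 94, 63, 26, 18, 33]
  L0: [23, 69, 50, 94, 63, 26, 18, 33]
  L1: h(23,69)=(23*31+69)%997=782 h(50,94)=(50*31+94)%997=647 h(63,26)=(63*31+26)%997=982 h(18,33)=(18*31+33)%997=591 -> [782, 647, 982, 591]
  L2: h(782,647)=(782*31+647)%997=961 h(982,591)=(982*31+591)%997=126 -> [961, 126]
  L3: h(961,126)=(961*31+126)%997=7 -> [7]
  root = 7 != target 437
Candidate D: set leaf[6] = 63 -> leaves = [23, 69, 50, 94, 63, 26, 63, 92]
  L0: [23, 69, 50, 94, 63, 26, 63, 92]
  L1: h(23,69)=(23*31+69)%997=782 h(50,94)=(50*31+94)%997=647 h(63,26)=(63*31+26)%997=982 h(63,92)=(63*31+92)%997=51 -> [782, 647, 982, 51]
  L2: h(782,647)=(782*31+647)%997=961 h(982,51)=(982*31+51)%997=583 -> [961, 583]
  L3: h(961,583)=(961*31+583)%997=464 -> [464]
  root = 464 != target 437
Candidate B produces the target root.

Answer: B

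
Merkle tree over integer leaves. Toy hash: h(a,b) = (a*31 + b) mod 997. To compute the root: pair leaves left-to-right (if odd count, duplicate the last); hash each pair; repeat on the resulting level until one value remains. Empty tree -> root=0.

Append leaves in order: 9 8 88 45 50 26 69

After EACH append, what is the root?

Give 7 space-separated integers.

After append 9 (leaves=[9]):
  L0: [9]
  root=9
After append 8 (leaves=[9, 8]):
  L0: [9, 8]
  L1: h(9,8)=(9*31+8)%997=287 -> [287]
  root=287
After append 88 (leaves=[9, 8, 88]):
  L0: [9, 8, 88]
  L1: h(9,8)=(9*31+8)%997=287 h(88,88)=(88*31+88)%997=822 -> [287, 822]
  L2: h(287,822)=(287*31+822)%997=746 -> [746]
  root=746
After append 45 (leaves=[9, 8, 88, 45]):
  L0: [9, 8, 88, 45]
  L1: h(9,8)=(9*31+8)%997=287 h(88,45)=(88*31+45)%997=779 -> [287, 779]
  L2: h(287,779)=(287*31+779)%997=703 -> [703]
  root=703
After append 50 (leaves=[9, 8, 88, 45, 50]):
  L0: [9, 8, 88, 45, 50]
  L1: h(9,8)=(9*31+8)%997=287 h(88,45)=(88*31+45)%997=779 h(50,50)=(50*31+50)%997=603 -> [287, 779, 603]
  L2: h(287,779)=(287*31+779)%997=703 h(603,603)=(603*31+603)%997=353 -> [703, 353]
  L3: h(703,353)=(703*31+353)%997=212 -> [212]
  root=212
After append 26 (leaves=[9, 8, 88, 45, 50, 26]):
  L0: [9, 8, 88, 45, 50, 26]
  L1: h(9,8)=(9*31+8)%997=287 h(88,45)=(88*31+45)%997=779 h(50,26)=(50*31+26)%997=579 -> [287, 779, 579]
  L2: h(287,779)=(287*31+779)%997=703 h(579,579)=(579*31+579)%997=582 -> [703, 582]
  L3: h(703,582)=(703*31+582)%997=441 -> [441]
  root=441
After append 69 (leaves=[9, 8, 88, 45, 50, 26, 69]):
  L0: [9, 8, 88, 45, 50, 26, 69]
  L1: h(9,8)=(9*31+8)%997=287 h(88,45)=(88*31+45)%997=779 h(50,26)=(50*31+26)%997=579 h(69,69)=(69*31+69)%997=214 -> [287, 779, 579, 214]
  L2: h(287,779)=(287*31+779)%997=703 h(579,214)=(579*31+214)%997=217 -> [703, 217]
  L3: h(703,217)=(703*31+217)%997=76 -> [76]
  root=76

Answer: 9 287 746 703 212 441 76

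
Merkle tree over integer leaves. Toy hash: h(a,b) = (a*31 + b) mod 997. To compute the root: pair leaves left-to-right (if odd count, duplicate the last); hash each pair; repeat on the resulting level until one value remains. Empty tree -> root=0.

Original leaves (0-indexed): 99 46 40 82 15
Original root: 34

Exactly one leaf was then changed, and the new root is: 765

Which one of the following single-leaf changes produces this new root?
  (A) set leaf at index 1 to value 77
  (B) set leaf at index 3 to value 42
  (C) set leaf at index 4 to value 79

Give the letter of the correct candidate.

Original leaves: [99, 46, 40, 82, 15]
Target new root: 765
Try each candidate change and compute the resulting root:
Candidate A: set leaf[1] = 77 -> leaves = [99, 77, 40, 82, 15]
  L0: [99, 77, 40, 82, 15]
  L1: h(99,77)=(99*31+77)%997=155 h(40,82)=(40*31+82)%997=325 h(15,15)=(15*31+15)%997=480 -> [155, 325, 480]
  L2: h(155,325)=(155*31+325)%997=145 h(480,480)=(480*31+480)%997=405 -> [145, 405]
  L3: h(145,405)=(145*31+405)%997=912 -> [912]
  root = 912 != target 765
Candidate B: set leaf[3] = 42 -> leaves = [99, 46, 40, 42, 15]
  L0: [99, 46, 40, 42, 15]
  L1: h(99,46)=(99*31+46)%997=124 h(40,42)=(40*31+42)%997=285 h(15,15)=(15*31+15)%997=480 -> [124, 285, 480]
  L2: h(124,285)=(124*31+285)%997=141 h(480,480)=(480*31+480)%997=405 -> [141, 405]
  L3: h(141,405)=(141*31+405)%997=788 -> [788]
  root = 788 != target 765
Candidate C: set leaf[4] = 79 -> leaves = [99, 46, 40, 82, 79]
  L0: [99, 46, 40, 82, 79]
  L1: h(99,46)=(99*31+46)%997=124 h(40,82)=(40*31+82)%997=325 h(79,79)=(79*31+79)%997=534 -> [124, 325, 534]
  L2: h(124,325)=(124*31+325)%997=181 h(534,534)=(534*31+534)%997=139 -> [181, 139]
  L3: h(181,139)=(181*31+139)%997=765 -> [765]
  root = 765 == target 765  ** MATCH **
Candidate C produces the target root.

Answer: C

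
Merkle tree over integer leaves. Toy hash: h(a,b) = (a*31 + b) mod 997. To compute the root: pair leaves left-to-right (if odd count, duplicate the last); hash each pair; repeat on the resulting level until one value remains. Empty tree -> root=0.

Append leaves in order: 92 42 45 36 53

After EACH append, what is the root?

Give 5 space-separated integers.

Answer: 92 900 427 418 431

Derivation:
After append 92 (leaves=[92]):
  L0: [92]
  root=92
After append 42 (leaves=[92, 42]):
  L0: [92, 42]
  L1: h(92,42)=(92*31+42)%997=900 -> [900]
  root=900
After append 45 (leaves=[92, 42, 45]):
  L0: [92, 42, 45]
  L1: h(92,42)=(92*31+42)%997=900 h(45,45)=(45*31+45)%997=443 -> [900, 443]
  L2: h(900,443)=(900*31+443)%997=427 -> [427]
  root=427
After append 36 (leaves=[92, 42, 45, 36]):
  L0: [92, 42, 45, 36]
  L1: h(92,42)=(92*31+42)%997=900 h(45,36)=(45*31+36)%997=434 -> [900, 434]
  L2: h(900,434)=(900*31+434)%997=418 -> [418]
  root=418
After append 53 (leaves=[92, 42, 45, 36, 53]):
  L0: [92, 42, 45, 36, 53]
  L1: h(92,42)=(92*31+42)%997=900 h(45,36)=(45*31+36)%997=434 h(53,53)=(53*31+53)%997=699 -> [900, 434, 699]
  L2: h(900,434)=(900*31+434)%997=418 h(699,699)=(699*31+699)%997=434 -> [418, 434]
  L3: h(418,434)=(418*31+434)%997=431 -> [431]
  root=431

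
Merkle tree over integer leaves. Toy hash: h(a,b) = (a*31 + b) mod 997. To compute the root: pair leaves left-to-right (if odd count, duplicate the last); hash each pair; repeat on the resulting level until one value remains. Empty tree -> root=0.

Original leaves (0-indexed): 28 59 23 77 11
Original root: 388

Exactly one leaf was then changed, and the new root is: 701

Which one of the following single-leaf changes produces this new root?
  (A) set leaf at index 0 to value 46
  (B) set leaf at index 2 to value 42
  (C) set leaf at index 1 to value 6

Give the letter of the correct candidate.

Answer: B

Derivation:
Original leaves: [28, 59, 23, 77, 11]
Target new root: 701
Try each candidate change and compute the resulting root:
Candidate A: set leaf[0] = 46 -> leaves = [46, 59, 23, 77, 11]
  L0: [46, 59, 23, 77, 11]
  L1: h(46,59)=(46*31+59)%997=488 h(23,77)=(23*31+77)%997=790 h(11,11)=(11*31+11)%997=352 -> [488, 790, 352]
  L2: h(488,790)=(488*31+790)%997=963 h(352,352)=(352*31+352)%997=297 -> [963, 297]
  L3: h(963,297)=(963*31+297)%997=240 -> [240]
  root = 240 != target 701
Candidate B: set leaf[2] = 42 -> leaves = [28, 59, 42, 77, 11]
  L0: [28, 59, 42, 77, 11]
  L1: h(28,59)=(28*31+59)%997=927 h(42,77)=(42*31+77)%997=382 h(11,11)=(11*31+11)%997=352 -> [927, 382, 352]
  L2: h(927,382)=(927*31+382)%997=206 h(352,352)=(352*31+352)%997=297 -> [206, 297]
  L3: h(206,297)=(206*31+297)%997=701 -> [701]
  root = 701 == target 701  ** MATCH **
Candidate C: set leaf[1] = 6 -> leaves = [28, 6, 23, 77, 11]
  L0: [28, 6, 23, 77, 11]
  L1: h(28,6)=(28*31+6)%997=874 h(23,77)=(23*31+77)%997=790 h(11,11)=(11*31+11)%997=352 -> [874, 790, 352]
  L2: h(874,790)=(874*31+790)%997=965 h(352,352)=(352*31+352)%997=297 -> [965, 297]
  L3: h(965,297)=(965*31+297)%997=302 -> [302]
  root = 302 != target 701
Candidate B produces the target root.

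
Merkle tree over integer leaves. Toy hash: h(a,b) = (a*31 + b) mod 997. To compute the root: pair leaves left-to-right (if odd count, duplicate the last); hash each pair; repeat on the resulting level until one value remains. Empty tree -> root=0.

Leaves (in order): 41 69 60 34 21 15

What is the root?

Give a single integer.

Answer: 879

Derivation:
L0: [41, 69, 60, 34, 21, 15]
L1: h(41,69)=(41*31+69)%997=343 h(60,34)=(60*31+34)%997=897 h(21,15)=(21*31+15)%997=666 -> [343, 897, 666]
L2: h(343,897)=(343*31+897)%997=563 h(666,666)=(666*31+666)%997=375 -> [563, 375]
L3: h(563,375)=(563*31+375)%997=879 -> [879]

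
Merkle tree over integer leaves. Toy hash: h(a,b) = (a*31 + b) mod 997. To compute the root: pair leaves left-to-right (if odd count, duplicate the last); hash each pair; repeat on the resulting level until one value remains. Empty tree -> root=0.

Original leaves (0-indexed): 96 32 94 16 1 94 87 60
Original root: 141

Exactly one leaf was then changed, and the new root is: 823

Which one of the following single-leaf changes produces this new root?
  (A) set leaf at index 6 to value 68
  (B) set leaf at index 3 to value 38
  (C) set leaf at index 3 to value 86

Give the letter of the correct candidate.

Answer: B

Derivation:
Original leaves: [96, 32, 94, 16, 1, 94, 87, 60]
Target new root: 823
Try each candidate change and compute the resulting root:
Candidate A: set leaf[6] = 68 -> leaves = [96, 32, 94, 16, 1, 94, 68, 60]
  L0: [96, 32, 94, 16, 1, 94, 68, 60]
  L1: h(96,32)=(96*31+32)%997=17 h(94,16)=(94*31+16)%997=936 h(1,94)=(1*31+94)%997=125 h(68,60)=(68*31+60)%997=174 -> [17, 936, 125, 174]
  L2: h(17,936)=(17*31+936)%997=466 h(125,174)=(125*31+174)%997=61 -> [466, 61]
  L3: h(466,61)=(466*31+61)%997=549 -> [549]
  root = 549 != target 823
Candidate B: set leaf[3] = 38 -> leaves = [96, 32, 94, 38, 1, 94, 87, 60]
  L0: [96, 32, 94, 38, 1, 94, 87, 60]
  L1: h(96,32)=(96*31+32)%997=17 h(94,38)=(94*31+38)%997=958 h(1,94)=(1*31+94)%997=125 h(87,60)=(87*31+60)%997=763 -> [17, 958, 125, 763]
  L2: h(17,958)=(17*31+958)%997=488 h(125,763)=(125*31+763)%997=650 -> [488, 650]
  L3: h(488,650)=(488*31+650)%997=823 -> [823]
  root = 823 == target 823  ** MATCH **
Candidate C: set leaf[3] = 86 -> leaves = [96, 32, 94, 86, 1, 94, 87, 60]
  L0: [96, 32, 94, 86, 1, 94, 87, 60]
  L1: h(96,32)=(96*31+32)%997=17 h(94,86)=(94*31+86)%997=9 h(1,94)=(1*31+94)%997=125 h(87,60)=(87*31+60)%997=763 -> [17, 9, 125, 763]
  L2: h(17,9)=(17*31+9)%997=536 h(125,763)=(125*31+763)%997=650 -> [536, 650]
  L3: h(536,650)=(536*31+650)%997=317 -> [317]
  root = 317 != target 823
Candidate B produces the target root.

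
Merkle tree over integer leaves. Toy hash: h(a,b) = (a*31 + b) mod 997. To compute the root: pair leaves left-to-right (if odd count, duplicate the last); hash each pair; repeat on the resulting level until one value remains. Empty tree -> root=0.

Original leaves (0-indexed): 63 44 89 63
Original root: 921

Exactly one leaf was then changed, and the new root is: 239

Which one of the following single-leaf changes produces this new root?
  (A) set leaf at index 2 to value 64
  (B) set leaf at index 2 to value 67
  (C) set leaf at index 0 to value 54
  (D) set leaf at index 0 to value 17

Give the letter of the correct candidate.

Answer: B

Derivation:
Original leaves: [63, 44, 89, 63]
Target new root: 239
Try each candidate change and compute the resulting root:
Candidate A: set leaf[2] = 64 -> leaves = [63, 44, 64, 63]
  L0: [63, 44, 64, 63]
  L1: h(63,44)=(63*31+44)%997=3 h(64,63)=(64*31+63)%997=53 -> [3, 53]
  L2: h(3,53)=(3*31+53)%997=146 -> [146]
  root = 146 != target 239
Candidate B: set leaf[2] = 67 -> leaves = [63, 44, 67, 63]
  L0: [63, 44, 67, 63]
  L1: h(63,44)=(63*31+44)%997=3 h(67,63)=(67*31+63)%997=146 -> [3, 146]
  L2: h(3,146)=(3*31+146)%997=239 -> [239]
  root = 239 == target 239  ** MATCH **
Candidate C: set leaf[0] = 54 -> leaves = [54, 44, 89, 63]
  L0: [54, 44, 89, 63]
  L1: h(54,44)=(54*31+44)%997=721 h(89,63)=(89*31+63)%997=828 -> [721, 828]
  L2: h(721,828)=(721*31+828)%997=248 -> [248]
  root = 248 != target 239
Candidate D: set leaf[0] = 17 -> leaves = [17, 44, 89, 63]
  L0: [17, 44, 89, 63]
  L1: h(17,44)=(17*31+44)%997=571 h(89,63)=(89*31+63)%997=828 -> [571, 828]
  L2: h(571,828)=(571*31+828)%997=583 -> [583]
  root = 583 != target 239
Candidate B produces the target root.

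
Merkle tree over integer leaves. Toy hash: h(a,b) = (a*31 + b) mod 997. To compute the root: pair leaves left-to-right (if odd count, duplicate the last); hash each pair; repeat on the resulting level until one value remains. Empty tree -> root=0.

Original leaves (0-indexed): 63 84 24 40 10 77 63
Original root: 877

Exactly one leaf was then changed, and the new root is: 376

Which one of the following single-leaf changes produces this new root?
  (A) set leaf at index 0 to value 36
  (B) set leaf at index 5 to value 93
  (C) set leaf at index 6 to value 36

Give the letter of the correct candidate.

Answer: B

Derivation:
Original leaves: [63, 84, 24, 40, 10, 77, 63]
Target new root: 376
Try each candidate change and compute the resulting root:
Candidate A: set leaf[0] = 36 -> leaves = [36, 84, 24, 40, 10, 77, 63]
  L0: [36, 84, 24, 40, 10, 77, 63]
  L1: h(36,84)=(36*31+84)%997=203 h(24,40)=(24*31+40)%997=784 h(10,77)=(10*31+77)%997=387 h(63,63)=(63*31+63)%997=22 -> [203, 784, 387, 22]
  L2: h(203,784)=(203*31+784)%997=98 h(387,22)=(387*31+22)%997=55 -> [98, 55]
  L3: h(98,55)=(98*31+55)%997=102 -> [102]
  root = 102 != target 376
Candidate B: set leaf[5] = 93 -> leaves = [63, 84, 24, 40, 10, 93, 63]
  L0: [63, 84, 24, 40, 10, 93, 63]
  L1: h(63,84)=(63*31+84)%997=43 h(24,40)=(24*31+40)%997=784 h(10,93)=(10*31+93)%997=403 h(63,63)=(63*31+63)%997=22 -> [43, 784, 403, 22]
  L2: h(43,784)=(43*31+784)%997=123 h(403,22)=(403*31+22)%997=551 -> [123, 551]
  L3: h(123,551)=(123*31+551)%997=376 -> [376]
  root = 376 == target 376  ** MATCH **
Candidate C: set leaf[6] = 36 -> leaves = [63, 84, 24, 40, 10, 77, 36]
  L0: [63, 84, 24, 40, 10, 77, 36]
  L1: h(63,84)=(63*31+84)%997=43 h(24,40)=(24*31+40)%997=784 h(10,77)=(10*31+77)%997=387 h(36,36)=(36*31+36)%997=155 -> [43, 784, 387, 155]
  L2: h(43,784)=(43*31+784)%997=123 h(387,155)=(387*31+155)%997=188 -> [123, 188]
  L3: h(123,188)=(123*31+188)%997=13 -> [13]
  root = 13 != target 376
Candidate B produces the target root.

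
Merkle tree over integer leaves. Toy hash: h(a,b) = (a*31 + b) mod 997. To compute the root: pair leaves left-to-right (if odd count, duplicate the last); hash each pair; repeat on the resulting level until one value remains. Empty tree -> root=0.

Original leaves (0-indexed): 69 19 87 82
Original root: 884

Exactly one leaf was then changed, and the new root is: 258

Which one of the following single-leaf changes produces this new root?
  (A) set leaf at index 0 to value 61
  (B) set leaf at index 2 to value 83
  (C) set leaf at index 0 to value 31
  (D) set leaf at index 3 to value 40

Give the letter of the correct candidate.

Original leaves: [69, 19, 87, 82]
Target new root: 258
Try each candidate change and compute the resulting root:
Candidate A: set leaf[0] = 61 -> leaves = [61, 19, 87, 82]
  L0: [61, 19, 87, 82]
  L1: h(61,19)=(61*31+19)%997=913 h(87,82)=(87*31+82)%997=785 -> [913, 785]
  L2: h(913,785)=(913*31+785)%997=175 -> [175]
  root = 175 != target 258
Candidate B: set leaf[2] = 83 -> leaves = [69, 19, 83, 82]
  L0: [69, 19, 83, 82]
  L1: h(69,19)=(69*31+19)%997=164 h(83,82)=(83*31+82)%997=661 -> [164, 661]
  L2: h(164,661)=(164*31+661)%997=760 -> [760]
  root = 760 != target 258
Candidate C: set leaf[0] = 31 -> leaves = [31, 19, 87, 82]
  L0: [31, 19, 87, 82]
  L1: h(31,19)=(31*31+19)%997=980 h(87,82)=(87*31+82)%997=785 -> [980, 785]
  L2: h(980,785)=(980*31+785)%997=258 -> [258]
  root = 258 == target 258  ** MATCH **
Candidate D: set leaf[3] = 40 -> leaves = [69, 19, 87, 40]
  L0: [69, 19, 87, 40]
  L1: h(69,19)=(69*31+19)%997=164 h(87,40)=(87*31+40)%997=743 -> [164, 743]
  L2: h(164,743)=(164*31+743)%997=842 -> [842]
  root = 842 != target 258
Candidate C produces the target root.

Answer: C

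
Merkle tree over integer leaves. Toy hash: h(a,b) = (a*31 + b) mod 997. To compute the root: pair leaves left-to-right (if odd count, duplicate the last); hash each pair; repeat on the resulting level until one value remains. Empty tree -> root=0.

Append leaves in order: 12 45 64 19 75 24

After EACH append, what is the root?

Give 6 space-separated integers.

After append 12 (leaves=[12]):
  L0: [12]
  root=12
After append 45 (leaves=[12, 45]):
  L0: [12, 45]
  L1: h(12,45)=(12*31+45)%997=417 -> [417]
  root=417
After append 64 (leaves=[12, 45, 64]):
  L0: [12, 45, 64]
  L1: h(12,45)=(12*31+45)%997=417 h(64,64)=(64*31+64)%997=54 -> [417, 54]
  L2: h(417,54)=(417*31+54)%997=20 -> [20]
  root=20
After append 19 (leaves=[12, 45, 64, 19]):
  L0: [12, 45, 64, 19]
  L1: h(12,45)=(12*31+45)%997=417 h(64,19)=(64*31+19)%997=9 -> [417, 9]
  L2: h(417,9)=(417*31+9)%997=972 -> [972]
  root=972
After append 75 (leaves=[12, 45, 64, 19, 75]):
  L0: [12, 45, 64, 19, 75]
  L1: h(12,45)=(12*31+45)%997=417 h(64,19)=(64*31+19)%997=9 h(75,75)=(75*31+75)%997=406 -> [417, 9, 406]
  L2: h(417,9)=(417*31+9)%997=972 h(406,406)=(406*31+406)%997=31 -> [972, 31]
  L3: h(972,31)=(972*31+31)%997=253 -> [253]
  root=253
After append 24 (leaves=[12, 45, 64, 19, 75, 24]):
  L0: [12, 45, 64, 19, 75, 24]
  L1: h(12,45)=(12*31+45)%997=417 h(64,19)=(64*31+19)%997=9 h(75,24)=(75*31+24)%997=355 -> [417, 9, 355]
  L2: h(417,9)=(417*31+9)%997=972 h(355,355)=(355*31+355)%997=393 -> [972, 393]
  L3: h(972,393)=(972*31+393)%997=615 -> [615]
  root=615

Answer: 12 417 20 972 253 615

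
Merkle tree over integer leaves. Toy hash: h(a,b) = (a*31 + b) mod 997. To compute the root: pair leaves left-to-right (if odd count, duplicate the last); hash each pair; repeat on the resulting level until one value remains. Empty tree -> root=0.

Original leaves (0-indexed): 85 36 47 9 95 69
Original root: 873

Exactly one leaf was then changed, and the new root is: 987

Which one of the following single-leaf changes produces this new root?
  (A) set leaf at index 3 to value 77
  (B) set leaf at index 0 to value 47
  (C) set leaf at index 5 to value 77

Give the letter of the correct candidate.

Original leaves: [85, 36, 47, 9, 95, 69]
Target new root: 987
Try each candidate change and compute the resulting root:
Candidate A: set leaf[3] = 77 -> leaves = [85, 36, 47, 77, 95, 69]
  L0: [85, 36, 47, 77, 95, 69]
  L1: h(85,36)=(85*31+36)%997=677 h(47,77)=(47*31+77)%997=537 h(95,69)=(95*31+69)%997=23 -> [677, 537, 23]
  L2: h(677,537)=(677*31+537)%997=587 h(23,23)=(23*31+23)%997=736 -> [587, 736]
  L3: h(587,736)=(587*31+736)%997=987 -> [987]
  root = 987 == target 987  ** MATCH **
Candidate B: set leaf[0] = 47 -> leaves = [47, 36, 47, 9, 95, 69]
  L0: [47, 36, 47, 9, 95, 69]
  L1: h(47,36)=(47*31+36)%997=496 h(47,9)=(47*31+9)%997=469 h(95,69)=(95*31+69)%997=23 -> [496, 469, 23]
  L2: h(496,469)=(496*31+469)%997=890 h(23,23)=(23*31+23)%997=736 -> [890, 736]
  L3: h(890,736)=(890*31+736)%997=410 -> [410]
  root = 410 != target 987
Candidate C: set leaf[5] = 77 -> leaves = [85, 36, 47, 9, 95, 77]
  L0: [85, 36, 47, 9, 95, 77]
  L1: h(85,36)=(85*31+36)%997=677 h(47,9)=(47*31+9)%997=469 h(95,77)=(95*31+77)%997=31 -> [677, 469, 31]
  L2: h(677,469)=(677*31+469)%997=519 h(31,31)=(31*31+31)%997=992 -> [519, 992]
  L3: h(519,992)=(519*31+992)%997=132 -> [132]
  root = 132 != target 987
Candidate A produces the target root.

Answer: A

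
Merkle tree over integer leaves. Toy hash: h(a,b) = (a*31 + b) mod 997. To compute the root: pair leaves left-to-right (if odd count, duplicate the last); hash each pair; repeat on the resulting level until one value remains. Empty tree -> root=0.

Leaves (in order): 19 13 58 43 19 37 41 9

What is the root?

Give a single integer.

L0: [19, 13, 58, 43, 19, 37, 41, 9]
L1: h(19,13)=(19*31+13)%997=602 h(58,43)=(58*31+43)%997=844 h(19,37)=(19*31+37)%997=626 h(41,9)=(41*31+9)%997=283 -> [602, 844, 626, 283]
L2: h(602,844)=(602*31+844)%997=563 h(626,283)=(626*31+283)%997=746 -> [563, 746]
L3: h(563,746)=(563*31+746)%997=253 -> [253]

Answer: 253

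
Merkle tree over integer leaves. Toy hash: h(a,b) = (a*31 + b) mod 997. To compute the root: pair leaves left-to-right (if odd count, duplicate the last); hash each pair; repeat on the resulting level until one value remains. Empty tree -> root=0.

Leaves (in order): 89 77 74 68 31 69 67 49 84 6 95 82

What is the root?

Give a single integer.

Answer: 191

Derivation:
L0: [89, 77, 74, 68, 31, 69, 67, 49, 84, 6, 95, 82]
L1: h(89,77)=(89*31+77)%997=842 h(74,68)=(74*31+68)%997=368 h(31,69)=(31*31+69)%997=33 h(67,49)=(67*31+49)%997=132 h(84,6)=(84*31+6)%997=616 h(95,82)=(95*31+82)%997=36 -> [842, 368, 33, 132, 616, 36]
L2: h(842,368)=(842*31+368)%997=548 h(33,132)=(33*31+132)%997=158 h(616,36)=(616*31+36)%997=189 -> [548, 158, 189]
L3: h(548,158)=(548*31+158)%997=197 h(189,189)=(189*31+189)%997=66 -> [197, 66]
L4: h(197,66)=(197*31+66)%997=191 -> [191]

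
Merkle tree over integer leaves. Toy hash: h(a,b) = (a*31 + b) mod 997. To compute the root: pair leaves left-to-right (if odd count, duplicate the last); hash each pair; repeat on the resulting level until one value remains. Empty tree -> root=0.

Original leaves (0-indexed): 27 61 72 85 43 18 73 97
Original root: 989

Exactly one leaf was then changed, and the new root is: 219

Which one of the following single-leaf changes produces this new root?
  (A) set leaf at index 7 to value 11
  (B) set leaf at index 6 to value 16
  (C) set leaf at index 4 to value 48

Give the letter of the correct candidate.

Answer: B

Derivation:
Original leaves: [27, 61, 72, 85, 43, 18, 73, 97]
Target new root: 219
Try each candidate change and compute the resulting root:
Candidate A: set leaf[7] = 11 -> leaves = [27, 61, 72, 85, 43, 18, 73, 11]
  L0: [27, 61, 72, 85, 43, 18, 73, 11]
  L1: h(27,61)=(27*31+61)%997=898 h(72,85)=(72*31+85)%997=323 h(43,18)=(43*31+18)%997=354 h(73,11)=(73*31+11)%997=280 -> [898, 323, 354, 280]
  L2: h(898,323)=(898*31+323)%997=245 h(354,280)=(354*31+280)%997=287 -> [245, 287]
  L3: h(245,287)=(245*31+287)%997=903 -> [903]
  root = 903 != target 219
Candidate B: set leaf[6] = 16 -> leaves = [27, 61, 72, 85, 43, 18, 16, 97]
  L0: [27, 61, 72, 85, 43, 18, 16, 97]
  L1: h(27,61)=(27*31+61)%997=898 h(72,85)=(72*31+85)%997=323 h(43,18)=(43*31+18)%997=354 h(16,97)=(16*31+97)%997=593 -> [898, 323, 354, 593]
  L2: h(898,323)=(898*31+323)%997=245 h(354,593)=(354*31+593)%997=600 -> [245, 600]
  L3: h(245,600)=(245*31+600)%997=219 -> [219]
  root = 219 == target 219  ** MATCH **
Candidate C: set leaf[4] = 48 -> leaves = [27, 61, 72, 85, 48, 18, 73, 97]
  L0: [27, 61, 72, 85, 48, 18, 73, 97]
  L1: h(27,61)=(27*31+61)%997=898 h(72,85)=(72*31+85)%997=323 h(48,18)=(48*31+18)%997=509 h(73,97)=(73*31+97)%997=366 -> [898, 323, 509, 366]
  L2: h(898,323)=(898*31+323)%997=245 h(509,366)=(509*31+366)%997=193 -> [245, 193]
  L3: h(245,193)=(245*31+193)%997=809 -> [809]
  root = 809 != target 219
Candidate B produces the target root.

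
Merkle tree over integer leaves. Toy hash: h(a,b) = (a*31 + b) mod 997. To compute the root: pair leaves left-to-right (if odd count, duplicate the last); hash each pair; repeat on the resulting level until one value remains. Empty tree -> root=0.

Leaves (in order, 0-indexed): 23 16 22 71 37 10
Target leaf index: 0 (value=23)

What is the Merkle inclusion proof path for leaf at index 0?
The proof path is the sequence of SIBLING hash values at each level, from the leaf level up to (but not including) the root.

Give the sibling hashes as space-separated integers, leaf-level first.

Answer: 16 753 135

Derivation:
L0 (leaves): [23, 16, 22, 71, 37, 10], target index=0
L1: h(23,16)=(23*31+16)%997=729 [pair 0] h(22,71)=(22*31+71)%997=753 [pair 1] h(37,10)=(37*31+10)%997=160 [pair 2] -> [729, 753, 160]
  Sibling for proof at L0: 16
L2: h(729,753)=(729*31+753)%997=421 [pair 0] h(160,160)=(160*31+160)%997=135 [pair 1] -> [421, 135]
  Sibling for proof at L1: 753
L3: h(421,135)=(421*31+135)%997=225 [pair 0] -> [225]
  Sibling for proof at L2: 135
Root: 225
Proof path (sibling hashes from leaf to root): [16, 753, 135]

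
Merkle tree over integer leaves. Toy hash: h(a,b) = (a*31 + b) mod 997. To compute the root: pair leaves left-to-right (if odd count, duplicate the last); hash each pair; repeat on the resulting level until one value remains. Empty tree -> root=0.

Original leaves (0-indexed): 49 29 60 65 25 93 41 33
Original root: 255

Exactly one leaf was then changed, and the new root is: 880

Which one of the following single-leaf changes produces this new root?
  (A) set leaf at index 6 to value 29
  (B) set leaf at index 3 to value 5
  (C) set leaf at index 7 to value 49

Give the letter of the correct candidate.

Answer: A

Derivation:
Original leaves: [49, 29, 60, 65, 25, 93, 41, 33]
Target new root: 880
Try each candidate change and compute the resulting root:
Candidate A: set leaf[6] = 29 -> leaves = [49, 29, 60, 65, 25, 93, 29, 33]
  L0: [49, 29, 60, 65, 25, 93, 29, 33]
  L1: h(49,29)=(49*31+29)%997=551 h(60,65)=(60*31+65)%997=928 h(25,93)=(25*31+93)%997=868 h(29,33)=(29*31+33)%997=932 -> [551, 928, 868, 932]
  L2: h(551,928)=(551*31+928)%997=63 h(868,932)=(868*31+932)%997=921 -> [63, 921]
  L3: h(63,921)=(63*31+921)%997=880 -> [880]
  root = 880 == target 880  ** MATCH **
Candidate B: set leaf[3] = 5 -> leaves = [49, 29, 60, 5, 25, 93, 41, 33]
  L0: [49, 29, 60, 5, 25, 93, 41, 33]
  L1: h(49,29)=(49*31+29)%997=551 h(60,5)=(60*31+5)%997=868 h(25,93)=(25*31+93)%997=868 h(41,33)=(41*31+33)%997=307 -> [551, 868, 868, 307]
  L2: h(551,868)=(551*31+868)%997=3 h(868,307)=(868*31+307)%997=296 -> [3, 296]
  L3: h(3,296)=(3*31+296)%997=389 -> [389]
  root = 389 != target 880
Candidate C: set leaf[7] = 49 -> leaves = [49, 29, 60, 65, 25, 93, 41, 49]
  L0: [49, 29, 60, 65, 25, 93, 41, 49]
  L1: h(49,29)=(49*31+29)%997=551 h(60,65)=(60*31+65)%997=928 h(25,93)=(25*31+93)%997=868 h(41,49)=(41*31+49)%997=323 -> [551, 928, 868, 323]
  L2: h(551,928)=(551*31+928)%997=63 h(868,323)=(868*31+323)%997=312 -> [63, 312]
  L3: h(63,312)=(63*31+312)%997=271 -> [271]
  root = 271 != target 880
Candidate A produces the target root.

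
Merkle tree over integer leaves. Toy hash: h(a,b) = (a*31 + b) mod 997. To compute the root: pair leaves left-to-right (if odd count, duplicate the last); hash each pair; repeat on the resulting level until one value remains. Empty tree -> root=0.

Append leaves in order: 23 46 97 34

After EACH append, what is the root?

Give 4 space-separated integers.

After append 23 (leaves=[23]):
  L0: [23]
  root=23
After append 46 (leaves=[23, 46]):
  L0: [23, 46]
  L1: h(23,46)=(23*31+46)%997=759 -> [759]
  root=759
After append 97 (leaves=[23, 46, 97]):
  L0: [23, 46, 97]
  L1: h(23,46)=(23*31+46)%997=759 h(97,97)=(97*31+97)%997=113 -> [759, 113]
  L2: h(759,113)=(759*31+113)%997=711 -> [711]
  root=711
After append 34 (leaves=[23, 46, 97, 34]):
  L0: [23, 46, 97, 34]
  L1: h(23,46)=(23*31+46)%997=759 h(97,34)=(97*31+34)%997=50 -> [759, 50]
  L2: h(759,50)=(759*31+50)%997=648 -> [648]
  root=648

Answer: 23 759 711 648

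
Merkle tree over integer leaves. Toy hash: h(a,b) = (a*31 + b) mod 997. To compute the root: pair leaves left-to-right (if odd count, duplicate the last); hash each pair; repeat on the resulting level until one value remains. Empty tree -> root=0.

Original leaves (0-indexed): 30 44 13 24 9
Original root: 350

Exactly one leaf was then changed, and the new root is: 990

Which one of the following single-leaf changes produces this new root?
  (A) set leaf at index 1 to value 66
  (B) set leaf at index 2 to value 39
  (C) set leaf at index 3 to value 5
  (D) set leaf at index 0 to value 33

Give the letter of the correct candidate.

Answer: D

Derivation:
Original leaves: [30, 44, 13, 24, 9]
Target new root: 990
Try each candidate change and compute the resulting root:
Candidate A: set leaf[1] = 66 -> leaves = [30, 66, 13, 24, 9]
  L0: [30, 66, 13, 24, 9]
  L1: h(30,66)=(30*31+66)%997=996 h(13,24)=(13*31+24)%997=427 h(9,9)=(9*31+9)%997=288 -> [996, 427, 288]
  L2: h(996,427)=(996*31+427)%997=396 h(288,288)=(288*31+288)%997=243 -> [396, 243]
  L3: h(396,243)=(396*31+243)%997=555 -> [555]
  root = 555 != target 990
Candidate B: set leaf[2] = 39 -> leaves = [30, 44, 39, 24, 9]
  L0: [30, 44, 39, 24, 9]
  L1: h(30,44)=(30*31+44)%997=974 h(39,24)=(39*31+24)%997=236 h(9,9)=(9*31+9)%997=288 -> [974, 236, 288]
  L2: h(974,236)=(974*31+236)%997=520 h(288,288)=(288*31+288)%997=243 -> [520, 243]
  L3: h(520,243)=(520*31+243)%997=411 -> [411]
  root = 411 != target 990
Candidate C: set leaf[3] = 5 -> leaves = [30, 44, 13, 5, 9]
  L0: [30, 44, 13, 5, 9]
  L1: h(30,44)=(30*31+44)%997=974 h(13,5)=(13*31+5)%997=408 h(9,9)=(9*31+9)%997=288 -> [974, 408, 288]
  L2: h(974,408)=(974*31+408)%997=692 h(288,288)=(288*31+288)%997=243 -> [692, 243]
  L3: h(692,243)=(692*31+243)%997=758 -> [758]
  root = 758 != target 990
Candidate D: set leaf[0] = 33 -> leaves = [33, 44, 13, 24, 9]
  L0: [33, 44, 13, 24, 9]
  L1: h(33,44)=(33*31+44)%997=70 h(13,24)=(13*31+24)%997=427 h(9,9)=(9*31+9)%997=288 -> [70, 427, 288]
  L2: h(70,427)=(70*31+427)%997=603 h(288,288)=(288*31+288)%997=243 -> [603, 243]
  L3: h(603,243)=(603*31+243)%997=990 -> [990]
  root = 990 == target 990  ** MATCH **
Candidate D produces the target root.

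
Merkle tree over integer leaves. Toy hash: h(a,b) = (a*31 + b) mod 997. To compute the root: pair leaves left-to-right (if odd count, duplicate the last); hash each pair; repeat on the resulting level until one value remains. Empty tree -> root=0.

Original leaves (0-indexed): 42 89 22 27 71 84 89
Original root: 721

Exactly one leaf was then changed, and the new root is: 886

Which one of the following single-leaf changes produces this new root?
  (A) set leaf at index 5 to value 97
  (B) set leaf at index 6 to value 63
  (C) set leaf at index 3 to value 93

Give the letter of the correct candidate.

Answer: B

Derivation:
Original leaves: [42, 89, 22, 27, 71, 84, 89]
Target new root: 886
Try each candidate change and compute the resulting root:
Candidate A: set leaf[5] = 97 -> leaves = [42, 89, 22, 27, 71, 97, 89]
  L0: [42, 89, 22, 27, 71, 97, 89]
  L1: h(42,89)=(42*31+89)%997=394 h(22,27)=(22*31+27)%997=709 h(71,97)=(71*31+97)%997=304 h(89,89)=(89*31+89)%997=854 -> [394, 709, 304, 854]
  L2: h(394,709)=(394*31+709)%997=959 h(304,854)=(304*31+854)%997=308 -> [959, 308]
  L3: h(959,308)=(959*31+308)%997=127 -> [127]
  root = 127 != target 886
Candidate B: set leaf[6] = 63 -> leaves = [42, 89, 22, 27, 71, 84, 63]
  L0: [42, 89, 22, 27, 71, 84, 63]
  L1: h(42,89)=(42*31+89)%997=394 h(22,27)=(22*31+27)%997=709 h(71,84)=(71*31+84)%997=291 h(63,63)=(63*31+63)%997=22 -> [394, 709, 291, 22]
  L2: h(394,709)=(394*31+709)%997=959 h(291,22)=(291*31+22)%997=70 -> [959, 70]
  L3: h(959,70)=(959*31+70)%997=886 -> [886]
  root = 886 == target 886  ** MATCH **
Candidate C: set leaf[3] = 93 -> leaves = [42, 89, 22, 93, 71, 84, 89]
  L0: [42, 89, 22, 93, 71, 84, 89]
  L1: h(42,89)=(42*31+89)%997=394 h(22,93)=(22*31+93)%997=775 h(71,84)=(71*31+84)%997=291 h(89,89)=(89*31+89)%997=854 -> [394, 775, 291, 854]
  L2: h(394,775)=(394*31+775)%997=28 h(291,854)=(291*31+854)%997=902 -> [28, 902]
  L3: h(28,902)=(28*31+902)%997=773 -> [773]
  root = 773 != target 886
Candidate B produces the target root.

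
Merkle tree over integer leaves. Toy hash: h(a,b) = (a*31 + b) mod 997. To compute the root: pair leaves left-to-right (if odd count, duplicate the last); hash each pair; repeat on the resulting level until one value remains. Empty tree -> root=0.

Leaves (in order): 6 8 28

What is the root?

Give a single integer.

L0: [6, 8, 28]
L1: h(6,8)=(6*31+8)%997=194 h(28,28)=(28*31+28)%997=896 -> [194, 896]
L2: h(194,896)=(194*31+896)%997=928 -> [928]

Answer: 928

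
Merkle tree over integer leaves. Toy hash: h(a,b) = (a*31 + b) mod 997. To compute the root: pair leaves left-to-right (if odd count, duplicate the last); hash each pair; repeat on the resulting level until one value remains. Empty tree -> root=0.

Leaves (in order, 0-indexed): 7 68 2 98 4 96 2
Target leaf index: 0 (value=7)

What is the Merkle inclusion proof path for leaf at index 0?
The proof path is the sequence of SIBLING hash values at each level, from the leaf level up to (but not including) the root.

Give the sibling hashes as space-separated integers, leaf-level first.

L0 (leaves): [7, 68, 2, 98, 4, 96, 2], target index=0
L1: h(7,68)=(7*31+68)%997=285 [pair 0] h(2,98)=(2*31+98)%997=160 [pair 1] h(4,96)=(4*31+96)%997=220 [pair 2] h(2,2)=(2*31+2)%997=64 [pair 3] -> [285, 160, 220, 64]
  Sibling for proof at L0: 68
L2: h(285,160)=(285*31+160)%997=22 [pair 0] h(220,64)=(220*31+64)%997=902 [pair 1] -> [22, 902]
  Sibling for proof at L1: 160
L3: h(22,902)=(22*31+902)%997=587 [pair 0] -> [587]
  Sibling for proof at L2: 902
Root: 587
Proof path (sibling hashes from leaf to root): [68, 160, 902]

Answer: 68 160 902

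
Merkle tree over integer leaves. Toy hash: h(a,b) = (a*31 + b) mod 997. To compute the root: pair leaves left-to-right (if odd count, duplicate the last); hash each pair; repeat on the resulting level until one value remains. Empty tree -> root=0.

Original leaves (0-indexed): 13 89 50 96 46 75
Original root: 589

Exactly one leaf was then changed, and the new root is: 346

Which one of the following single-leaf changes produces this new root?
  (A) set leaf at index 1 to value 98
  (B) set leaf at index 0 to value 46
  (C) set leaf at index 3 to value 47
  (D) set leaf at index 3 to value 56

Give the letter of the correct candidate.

Answer: D

Derivation:
Original leaves: [13, 89, 50, 96, 46, 75]
Target new root: 346
Try each candidate change and compute the resulting root:
Candidate A: set leaf[1] = 98 -> leaves = [13, 98, 50, 96, 46, 75]
  L0: [13, 98, 50, 96, 46, 75]
  L1: h(13,98)=(13*31+98)%997=501 h(50,96)=(50*31+96)%997=649 h(46,75)=(46*31+75)%997=504 -> [501, 649, 504]
  L2: h(501,649)=(501*31+649)%997=228 h(504,504)=(504*31+504)%997=176 -> [228, 176]
  L3: h(228,176)=(228*31+176)%997=265 -> [265]
  root = 265 != target 346
Candidate B: set leaf[0] = 46 -> leaves = [46, 89, 50, 96, 46, 75]
  L0: [46, 89, 50, 96, 46, 75]
  L1: h(46,89)=(46*31+89)%997=518 h(50,96)=(50*31+96)%997=649 h(46,75)=(46*31+75)%997=504 -> [518, 649, 504]
  L2: h(518,649)=(518*31+649)%997=755 h(504,504)=(504*31+504)%997=176 -> [755, 176]
  L3: h(755,176)=(755*31+176)%997=650 -> [650]
  root = 650 != target 346
Candidate C: set leaf[3] = 47 -> leaves = [13, 89, 50, 47, 46, 75]
  L0: [13, 89, 50, 47, 46, 75]
  L1: h(13,89)=(13*31+89)%997=492 h(50,47)=(50*31+47)%997=600 h(46,75)=(46*31+75)%997=504 -> [492, 600, 504]
  L2: h(492,600)=(492*31+600)%997=897 h(504,504)=(504*31+504)%997=176 -> [897, 176]
  L3: h(897,176)=(897*31+176)%997=67 -> [67]
  root = 67 != target 346
Candidate D: set leaf[3] = 56 -> leaves = [13, 89, 50, 56, 46, 75]
  L0: [13, 89, 50, 56, 46, 75]
  L1: h(13,89)=(13*31+89)%997=492 h(50,56)=(50*31+56)%997=609 h(46,75)=(46*31+75)%997=504 -> [492, 609, 504]
  L2: h(492,609)=(492*31+609)%997=906 h(504,504)=(504*31+504)%997=176 -> [906, 176]
  L3: h(906,176)=(906*31+176)%997=346 -> [346]
  root = 346 == target 346  ** MATCH **
Candidate D produces the target root.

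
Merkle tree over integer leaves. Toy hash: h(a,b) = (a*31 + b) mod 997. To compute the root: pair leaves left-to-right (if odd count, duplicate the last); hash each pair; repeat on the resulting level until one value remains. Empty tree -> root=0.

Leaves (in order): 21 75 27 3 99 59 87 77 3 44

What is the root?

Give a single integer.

Answer: 31

Derivation:
L0: [21, 75, 27, 3, 99, 59, 87, 77, 3, 44]
L1: h(21,75)=(21*31+75)%997=726 h(27,3)=(27*31+3)%997=840 h(99,59)=(99*31+59)%997=137 h(87,77)=(87*31+77)%997=780 h(3,44)=(3*31+44)%997=137 -> [726, 840, 137, 780, 137]
L2: h(726,840)=(726*31+840)%997=415 h(137,780)=(137*31+780)%997=42 h(137,137)=(137*31+137)%997=396 -> [415, 42, 396]
L3: h(415,42)=(415*31+42)%997=943 h(396,396)=(396*31+396)%997=708 -> [943, 708]
L4: h(943,708)=(943*31+708)%997=31 -> [31]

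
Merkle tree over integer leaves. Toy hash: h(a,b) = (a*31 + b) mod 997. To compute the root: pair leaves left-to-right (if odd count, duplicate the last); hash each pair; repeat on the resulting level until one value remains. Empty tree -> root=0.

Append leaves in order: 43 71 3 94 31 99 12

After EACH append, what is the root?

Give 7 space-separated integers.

After append 43 (leaves=[43]):
  L0: [43]
  root=43
After append 71 (leaves=[43, 71]):
  L0: [43, 71]
  L1: h(43,71)=(43*31+71)%997=407 -> [407]
  root=407
After append 3 (leaves=[43, 71, 3]):
  L0: [43, 71, 3]
  L1: h(43,71)=(43*31+71)%997=407 h(3,3)=(3*31+3)%997=96 -> [407, 96]
  L2: h(407,96)=(407*31+96)%997=749 -> [749]
  root=749
After append 94 (leaves=[43, 71, 3, 94]):
  L0: [43, 71, 3, 94]
  L1: h(43,71)=(43*31+71)%997=407 h(3,94)=(3*31+94)%997=187 -> [407, 187]
  L2: h(407,187)=(407*31+187)%997=840 -> [840]
  root=840
After append 31 (leaves=[43, 71, 3, 94, 31]):
  L0: [43, 71, 3, 94, 31]
  L1: h(43,71)=(43*31+71)%997=407 h(3,94)=(3*31+94)%997=187 h(31,31)=(31*31+31)%997=992 -> [407, 187, 992]
  L2: h(407,187)=(407*31+187)%997=840 h(992,992)=(992*31+992)%997=837 -> [840, 837]
  L3: h(840,837)=(840*31+837)%997=955 -> [955]
  root=955
After append 99 (leaves=[43, 71, 3, 94, 31, 99]):
  L0: [43, 71, 3, 94, 31, 99]
  L1: h(43,71)=(43*31+71)%997=407 h(3,94)=(3*31+94)%997=187 h(31,99)=(31*31+99)%997=63 -> [407, 187, 63]
  L2: h(407,187)=(407*31+187)%997=840 h(63,63)=(63*31+63)%997=22 -> [840, 22]
  L3: h(840,22)=(840*31+22)%997=140 -> [140]
  root=140
After append 12 (leaves=[43, 71, 3, 94, 31, 99, 12]):
  L0: [43, 71, 3, 94, 31, 99, 12]
  L1: h(43,71)=(43*31+71)%997=407 h(3,94)=(3*31+94)%997=187 h(31,99)=(31*31+99)%997=63 h(12,12)=(12*31+12)%997=384 -> [407, 187, 63, 384]
  L2: h(407,187)=(407*31+187)%997=840 h(63,384)=(63*31+384)%997=343 -> [840, 343]
  L3: h(840,343)=(840*31+343)%997=461 -> [461]
  root=461

Answer: 43 407 749 840 955 140 461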